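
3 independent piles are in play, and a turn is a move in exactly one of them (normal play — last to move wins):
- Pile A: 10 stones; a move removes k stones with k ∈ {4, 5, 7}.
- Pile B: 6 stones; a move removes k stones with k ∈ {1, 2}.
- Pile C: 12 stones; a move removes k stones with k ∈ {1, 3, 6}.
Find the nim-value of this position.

3

Build the Grundy sequence for pile A with g(k) = mex{g(k−s) : s ∈ {4, 5, 7}, s ≤ k}:
g(0) = mex{} = 0
g(1) = mex{} = 0
g(2) = mex{} = 0
g(3) = mex{} = 0
g(4) = mex{0} = 1
g(5) = mex{0} = 1
g(6) = mex{0} = 1
g(7) = mex{0} = 1
g(8) = mex{0,1} = 2
g(9) = mex{0,1} = 2
g(10) = mex{0,1} = 2
So g(10) = 2.
Grundy values for pile B (subtraction set {1, 2}):
k:     0  1  2  3  4  5  6
g(k):  0  1  2  0  1  2  0
So g(6) = 0.
Build the Grundy sequence for pile C with g(k) = mex{g(k−s) : s ∈ {1, 3, 6}, s ≤ k}:
k:     0  1  2  3  4  5  6  7  8  9 10 11 12
g(k):  0  1  0  1  0  1  2  3  2  0  1  0  1
So g(12) = 1.
By the Sprague-Grundy theorem, the Grundy value of a sum of independent games is the XOR of the component values.
Combined value = 2 ⊕ 0 ⊕ 1 = 3.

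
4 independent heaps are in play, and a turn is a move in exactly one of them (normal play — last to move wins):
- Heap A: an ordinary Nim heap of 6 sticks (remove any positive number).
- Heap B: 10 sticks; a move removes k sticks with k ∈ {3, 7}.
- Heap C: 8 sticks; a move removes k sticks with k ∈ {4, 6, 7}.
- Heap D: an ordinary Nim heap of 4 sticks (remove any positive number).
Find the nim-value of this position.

0

Heap A is a plain Nim heap of size 6, so its Grundy value is 6.
Grundy values for heap B (subtraction set {3, 7}):
k:     0  1  2  3  4  5  6  7  8  9 10
g(k):  0  0  0  1  1  1  0  2  2  1  0
So g(10) = 0.
Build the Grundy sequence for heap C with g(k) = mex{g(k−s) : s ∈ {4, 6, 7}, s ≤ k}:
k:     0  1  2  3  4  5  6  7  8
g(k):  0  0  0  0  1  1  1  1  2
So g(8) = 2.
Heap D is a plain Nim heap of size 4, so its Grundy value is 4.
By the Sprague-Grundy theorem, the Grundy value of a sum of independent games is the XOR of the component values.
Combined value = 6 ⊕ 0 ⊕ 2 ⊕ 4 = 0.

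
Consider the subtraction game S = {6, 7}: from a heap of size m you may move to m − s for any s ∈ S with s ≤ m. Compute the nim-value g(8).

Build the Grundy sequence with g(k) = mex{g(k−s) : s ∈ {6, 7}, s ≤ k}:
k:     0  1  2  3  4  5  6  7  8
g(k):  0  0  0  0  0  0  1  1  1
So g(8) = 1.

1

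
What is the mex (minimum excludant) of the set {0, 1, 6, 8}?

2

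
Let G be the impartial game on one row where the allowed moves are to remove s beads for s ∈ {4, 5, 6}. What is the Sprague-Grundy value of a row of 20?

0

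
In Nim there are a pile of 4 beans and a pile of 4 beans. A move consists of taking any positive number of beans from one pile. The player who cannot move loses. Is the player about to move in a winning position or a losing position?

Losing position

Compute the nim-sum pairwise:
4 ⊕ 4 = 0
The nim-sum is 0, so this is a P-position: the player to move is in a losing position under optimal play.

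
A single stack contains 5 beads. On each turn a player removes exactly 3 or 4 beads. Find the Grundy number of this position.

1

Compute g(0), g(1), … for moves {3, 4}:
k:     0  1  2  3  4  5
g(k):  0  0  0  1  1  1
So g(5) = 1.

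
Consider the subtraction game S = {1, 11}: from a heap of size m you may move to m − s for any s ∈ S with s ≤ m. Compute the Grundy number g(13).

1

Grundy values for subtraction set {1, 11}:
k:     0  1  2  3  4  5  6  7  8  9 10 11 12 13
g(k):  0  1  0  1  0  1  0  1  0  1  0  1  0  1
So g(13) = 1.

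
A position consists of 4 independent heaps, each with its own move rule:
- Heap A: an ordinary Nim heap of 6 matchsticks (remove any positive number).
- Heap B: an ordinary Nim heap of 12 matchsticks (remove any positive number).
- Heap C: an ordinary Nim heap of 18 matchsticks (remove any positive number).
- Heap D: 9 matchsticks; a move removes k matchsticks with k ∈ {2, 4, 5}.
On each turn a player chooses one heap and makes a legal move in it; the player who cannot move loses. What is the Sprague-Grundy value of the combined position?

Heap A is a plain Nim heap of size 6, so its Grundy value is 6.
Heap B is a plain Nim heap of size 12, so its Grundy value is 12.
Heap C is a plain Nim heap of size 18, so its Grundy value is 18.
Build the Grundy sequence for heap D with g(k) = mex{g(k−s) : s ∈ {2, 4, 5}, s ≤ k}:
k:     0  1  2  3  4  5  6  7  8  9
g(k):  0  0  1  1  2  2  3  0  0  1
So g(9) = 1.
By the Sprague-Grundy theorem, the Grundy value of a sum of independent games is the XOR of the component values.
Combined value = 6 ⊕ 12 ⊕ 18 ⊕ 1 = 25.

25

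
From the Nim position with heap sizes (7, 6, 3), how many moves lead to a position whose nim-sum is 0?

3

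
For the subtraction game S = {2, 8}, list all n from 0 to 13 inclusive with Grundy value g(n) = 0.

Grundy values for subtraction set {2, 8}:
k:     0  1  2  3  4  5  6  7  8  9 10 11 12 13
g(k):  0  0  1  1  0  0  1  1  2  2  0  0  1  1
The P-positions (g = 0) in 0..13 are 0, 1, 4, 5, 10, 11.

0, 1, 4, 5, 10, 11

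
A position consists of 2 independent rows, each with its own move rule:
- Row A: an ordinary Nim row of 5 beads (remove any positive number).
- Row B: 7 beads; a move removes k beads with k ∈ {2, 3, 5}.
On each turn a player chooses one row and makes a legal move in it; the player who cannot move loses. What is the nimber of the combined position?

Row A is a plain Nim row of size 5, so its Grundy value is 5.
Grundy values for row B (subtraction set {2, 3, 5}):
k:     0  1  2  3  4  5  6  7
g(k):  0  0  1  1  2  2  3  0
So g(7) = 0.
The value of a disjunctive sum is the nim-sum of the parts.
Combined value = 5 XOR 0 = 5.

5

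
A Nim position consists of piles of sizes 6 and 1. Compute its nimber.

7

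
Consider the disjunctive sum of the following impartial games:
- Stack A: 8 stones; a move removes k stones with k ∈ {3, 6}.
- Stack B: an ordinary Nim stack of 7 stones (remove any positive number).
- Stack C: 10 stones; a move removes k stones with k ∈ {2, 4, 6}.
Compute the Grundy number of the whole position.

Build the Grundy sequence for stack A with g(k) = mex{g(k−s) : s ∈ {3, 6}, s ≤ k}:
g(0) = mex{} = 0
g(1) = mex{} = 0
g(2) = mex{} = 0
g(3) = mex{0} = 1
g(4) = mex{0} = 1
g(5) = mex{0} = 1
g(6) = mex{0,1} = 2
g(7) = mex{0,1} = 2
g(8) = mex{0,1} = 2
So g(8) = 2.
Stack B is a plain Nim stack of size 7, so its Grundy value is 7.
Grundy values for stack C (subtraction set {2, 4, 6}):
g(0) = mex{} = 0
g(1) = mex{} = 0
g(2) = mex{0} = 1
g(3) = mex{0} = 1
g(4) = mex{0,1} = 2
g(5) = mex{0,1} = 2
g(6) = mex{0,1,2} = 3
g(7) = mex{0,1,2} = 3
g(8) = mex{1,2,3} = 0
g(9) = mex{1,2,3} = 0
g(10) = mex{0,2,3} = 1
So g(10) = 1.
By the Sprague-Grundy theorem, the Grundy value of a sum of independent games is the XOR of the component values.
Combined value = 2 XOR 7 XOR 1 = 4.

4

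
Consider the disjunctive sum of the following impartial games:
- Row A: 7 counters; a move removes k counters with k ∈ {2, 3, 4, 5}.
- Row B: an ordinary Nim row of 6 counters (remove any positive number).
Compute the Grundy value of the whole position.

6

Build the Grundy sequence for row A with g(k) = mex{g(k−s) : s ∈ {2, 3, 4, 5}, s ≤ k}:
k:     0  1  2  3  4  5  6  7
g(k):  0  0  1  1  2  2  3  0
So g(7) = 0.
Row B is a plain Nim row of size 6, so its Grundy value is 6.
By the Sprague-Grundy theorem, the Grundy value of a sum of independent games is the XOR of the component values.
Combined value = 0 ⊕ 6 = 6.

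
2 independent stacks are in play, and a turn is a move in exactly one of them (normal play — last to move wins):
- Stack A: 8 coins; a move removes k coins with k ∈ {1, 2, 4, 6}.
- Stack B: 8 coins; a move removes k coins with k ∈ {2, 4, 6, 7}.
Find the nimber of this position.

Build the Grundy sequence for stack A with g(k) = mex{g(k−s) : s ∈ {1, 2, 4, 6}, s ≤ k}:
g(0) = mex{} = 0
g(1) = mex{0} = 1
g(2) = mex{0,1} = 2
g(3) = mex{1,2} = 0
g(4) = mex{0,2} = 1
g(5) = mex{0,1} = 2
g(6) = mex{0,1,2} = 3
g(7) = mex{0,1,2,3} = 4
g(8) = mex{1,2,3,4} = 0
So g(8) = 0.
Grundy values for stack B (subtraction set {2, 4, 6, 7}):
k:     0  1  2  3  4  5  6  7  8
g(k):  0  0  1  1  2  2  3  3  4
So g(8) = 4.
By the Sprague-Grundy theorem, the Grundy value of a sum of independent games is the XOR of the component values.
Combined value = 0 ⊕ 4 = 4.

4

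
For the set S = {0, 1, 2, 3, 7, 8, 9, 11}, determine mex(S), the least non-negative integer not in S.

4

The values 0, 1, 2, 3 are all present; 4 is the first non-negative integer missing from the set.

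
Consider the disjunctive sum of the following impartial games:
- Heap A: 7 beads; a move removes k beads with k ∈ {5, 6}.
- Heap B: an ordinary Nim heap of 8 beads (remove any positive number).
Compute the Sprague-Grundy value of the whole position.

Grundy values for heap A (subtraction set {5, 6}):
k:     0  1  2  3  4  5  6  7
g(k):  0  0  0  0  0  1  1  1
So g(7) = 1.
Heap B is a plain Nim heap of size 8, so its Grundy value is 8.
By the Sprague-Grundy theorem, the Grundy value of a sum of independent games is the XOR of the component values.
Combined value = 1 ⊕ 8 = 9.

9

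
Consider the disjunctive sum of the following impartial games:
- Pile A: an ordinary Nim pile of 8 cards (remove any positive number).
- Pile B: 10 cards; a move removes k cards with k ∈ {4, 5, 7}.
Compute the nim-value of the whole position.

10

Pile A is a plain Nim pile of size 8, so its Grundy value is 8.
Build the Grundy sequence for pile B with g(k) = mex{g(k−s) : s ∈ {4, 5, 7}, s ≤ k}:
g(0) = mex{} = 0
g(1) = mex{} = 0
g(2) = mex{} = 0
g(3) = mex{} = 0
g(4) = mex{0} = 1
g(5) = mex{0} = 1
g(6) = mex{0} = 1
g(7) = mex{0} = 1
g(8) = mex{0,1} = 2
g(9) = mex{0,1} = 2
g(10) = mex{0,1} = 2
So g(10) = 2.
By the Sprague-Grundy theorem, the Grundy value of a sum of independent games is the XOR of the component values.
Combined value = 8 ⊕ 2 = 10.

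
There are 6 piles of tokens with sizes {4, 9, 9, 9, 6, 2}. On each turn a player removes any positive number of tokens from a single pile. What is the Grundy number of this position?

9

Compute the nim-sum pairwise:
4 ^ 9 = 13
13 ^ 9 = 4
4 ^ 9 = 13
13 ^ 6 = 11
11 ^ 2 = 9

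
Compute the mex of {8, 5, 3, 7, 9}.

0 is not in the set, so the mex is 0.

0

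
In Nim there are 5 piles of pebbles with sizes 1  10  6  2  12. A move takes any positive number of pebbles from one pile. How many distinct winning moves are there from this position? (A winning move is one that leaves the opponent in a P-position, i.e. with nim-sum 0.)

Bitwise XOR of the heap sizes:
  0001  (1)
  1010  (10)
  0110  (6)
  0010  (2)
  1100  (12)
  ----
  0011  (3)
The overall nim-sum is X = 3. A pile of size p has a winning move iff p XOR X < p (reduce it to p XOR X).
  1: 1 XOR 3 = 2 ≥ 1 — no move.
  10: 10 XOR 3 = 9 < 10 — winning move (to 9).
  6: 6 XOR 3 = 5 < 6 — winning move (to 5).
  2: 2 XOR 3 = 1 < 2 — winning move (to 1).
  12: 12 XOR 3 = 15 ≥ 12 — no move.
That gives 3 winning moves.

3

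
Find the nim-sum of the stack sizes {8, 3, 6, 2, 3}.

Compute the nim-sum pairwise:
8 XOR 3 = 11
11 XOR 6 = 13
13 XOR 2 = 15
15 XOR 3 = 12

12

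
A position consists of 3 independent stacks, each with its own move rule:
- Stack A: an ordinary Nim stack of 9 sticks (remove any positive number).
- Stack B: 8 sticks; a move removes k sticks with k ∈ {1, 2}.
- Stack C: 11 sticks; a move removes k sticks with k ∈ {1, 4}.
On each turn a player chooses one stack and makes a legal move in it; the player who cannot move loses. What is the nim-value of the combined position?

10

Stack A is a plain Nim stack of size 9, so its Grundy value is 9.
For stack B, compute g(0), g(1), … with moves {1, 2}:
k:     0  1  2  3  4  5  6  7  8
g(k):  0  1  2  0  1  2  0  1  2
So g(8) = 2.
Grundy values for stack C (subtraction set {1, 4}):
k:     0  1  2  3  4  5  6  7  8  9 10 11
g(k):  0  1  0  1  2  0  1  0  1  2  0  1
So g(11) = 1.
The value of a disjunctive sum is the nim-sum of the parts.
Combined value = 9 ⊕ 2 ⊕ 1 = 10.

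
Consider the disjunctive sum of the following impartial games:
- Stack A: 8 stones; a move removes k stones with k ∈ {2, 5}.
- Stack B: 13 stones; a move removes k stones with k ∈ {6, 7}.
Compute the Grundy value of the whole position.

0

Build the Grundy sequence for stack A with g(k) = mex{g(k−s) : s ∈ {2, 5}, s ≤ k}:
g(0) = mex{} = 0
g(1) = mex{} = 0
g(2) = mex{0} = 1
g(3) = mex{0} = 1
g(4) = mex{1} = 0
g(5) = mex{0,1} = 2
g(6) = mex{0} = 1
g(7) = mex{1,2} = 0
g(8) = mex{1} = 0
So g(8) = 0.
For stack B, compute g(0), g(1), … with moves {6, 7}:
g(0) = mex{} = 0
g(1) = mex{} = 0
g(2) = mex{} = 0
g(3) = mex{} = 0
g(4) = mex{} = 0
g(5) = mex{} = 0
g(6) = mex{0} = 1
g(7) = mex{0} = 1
g(8) = mex{0} = 1
g(9) = mex{0} = 1
g(10) = mex{0} = 1
g(11) = mex{0} = 1
g(12) = mex{0,1} = 2
g(13) = mex{1} = 0
So g(13) = 0.
By the Sprague-Grundy theorem, the Grundy value of a sum of independent games is the XOR of the component values.
Combined value = 0 XOR 0 = 0.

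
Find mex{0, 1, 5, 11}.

The values 0, 1 are all present; 2 is the first non-negative integer missing from the set.

2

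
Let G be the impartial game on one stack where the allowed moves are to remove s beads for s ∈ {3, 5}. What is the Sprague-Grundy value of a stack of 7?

2

Grundy values for subtraction set {3, 5}:
k:     0  1  2  3  4  5  6  7
g(k):  0  0  0  1  1  1  2  2
So g(7) = 2.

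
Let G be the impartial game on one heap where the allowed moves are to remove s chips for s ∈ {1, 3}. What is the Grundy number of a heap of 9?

1

Compute g(0), g(1), … for moves {1, 3}:
k:     0  1  2  3  4  5  6  7  8  9
g(k):  0  1  0  1  0  1  0  1  0  1
So g(9) = 1.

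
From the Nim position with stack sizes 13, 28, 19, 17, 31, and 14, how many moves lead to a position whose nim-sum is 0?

3

Nim-sum: 13 XOR 28 XOR 19 XOR 17 XOR 31 XOR 14 = 2.
The overall nim-sum is X = 2. A stack of size p has a winning move iff p XOR X < p (reduce it to p XOR X).
  13: 13 XOR 2 = 15 ≥ 13 — no move.
  28: 28 XOR 2 = 30 ≥ 28 — no move.
  19: 19 XOR 2 = 17 < 19 — winning move (to 17).
  17: 17 XOR 2 = 19 ≥ 17 — no move.
  31: 31 XOR 2 = 29 < 31 — winning move (to 29).
  14: 14 XOR 2 = 12 < 14 — winning move (to 12).
That gives 3 winning moves.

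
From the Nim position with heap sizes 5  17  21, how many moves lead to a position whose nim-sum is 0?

3

In binary:
  00101  (5)
  10001  (17)
  10101  (21)
  -----
  00001  (1)
The overall nim-sum is X = 1. A heap of size p has a winning move iff p XOR X < p (reduce it to p XOR X).
  5: 5 XOR 1 = 4 < 5 — winning move (to 4).
  17: 17 XOR 1 = 16 < 17 — winning move (to 16).
  21: 21 XOR 1 = 20 < 21 — winning move (to 20).
That gives 3 winning moves.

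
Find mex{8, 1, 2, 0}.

3

The values 0, 1, 2 are all present; 3 is the first non-negative integer missing from the set.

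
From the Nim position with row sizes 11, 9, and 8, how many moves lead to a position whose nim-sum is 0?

Nim-sum: 11 ⊕ 9 ⊕ 8 = 10.
The overall nim-sum is X = 10. A row of size p has a winning move iff p XOR X < p (reduce it to p XOR X).
  11: 11 XOR 10 = 1 < 11 — winning move (to 1).
  9: 9 XOR 10 = 3 < 9 — winning move (to 3).
  8: 8 XOR 10 = 2 < 8 — winning move (to 2).
That gives 3 winning moves.

3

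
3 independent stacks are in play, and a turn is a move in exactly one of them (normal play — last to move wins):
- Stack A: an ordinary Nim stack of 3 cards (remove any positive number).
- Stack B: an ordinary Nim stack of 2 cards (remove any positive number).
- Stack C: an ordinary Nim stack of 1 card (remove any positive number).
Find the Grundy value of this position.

0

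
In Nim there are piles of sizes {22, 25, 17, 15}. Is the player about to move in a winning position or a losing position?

Winning position

Compute the nim-sum pairwise:
22 ^ 25 = 15
15 ^ 17 = 30
30 ^ 15 = 17
The nim-sum is 17 ≠ 0, so this is an N-position: the player to move can win.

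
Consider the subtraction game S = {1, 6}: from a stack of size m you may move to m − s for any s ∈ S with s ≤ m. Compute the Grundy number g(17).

1

Grundy values for subtraction set {1, 6}:
k:     0  1  2  3  4  5  6  7  8  9 10 11 12 13 14 15 16 17
g(k):  0  1  0  1  0  1  2  0  1  0  1  0  1  2  0  1  0  1
So g(17) = 1.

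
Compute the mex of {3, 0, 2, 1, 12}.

4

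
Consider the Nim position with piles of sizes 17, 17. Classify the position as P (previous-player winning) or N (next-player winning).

P-position

Compute the nim-sum pairwise:
17 XOR 17 = 0
The nim-sum is 0, so this is a P-position: the player to move is in a losing position under optimal play.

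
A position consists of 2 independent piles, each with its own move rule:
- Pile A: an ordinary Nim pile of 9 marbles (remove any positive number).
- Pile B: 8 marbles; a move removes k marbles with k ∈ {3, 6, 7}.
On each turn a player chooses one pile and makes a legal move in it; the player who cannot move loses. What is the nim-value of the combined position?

11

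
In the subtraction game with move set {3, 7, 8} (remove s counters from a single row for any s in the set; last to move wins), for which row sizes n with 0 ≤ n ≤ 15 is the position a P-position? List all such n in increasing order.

0, 1, 2, 6, 11, 12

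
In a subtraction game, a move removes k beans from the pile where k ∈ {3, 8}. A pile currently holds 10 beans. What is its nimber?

Build the Grundy sequence with g(k) = mex{g(k−s) : s ∈ {3, 8}, s ≤ k}:
k:     0  1  2  3  4  5  6  7  8  9 10
g(k):  0  0  0  1  1  1  0  0  2  1  1
So g(10) = 1.

1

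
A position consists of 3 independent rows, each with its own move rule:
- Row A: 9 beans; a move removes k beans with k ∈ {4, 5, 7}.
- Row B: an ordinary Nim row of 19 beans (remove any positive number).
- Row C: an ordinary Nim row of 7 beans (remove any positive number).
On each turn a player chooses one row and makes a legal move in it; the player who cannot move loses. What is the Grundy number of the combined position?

22

Grundy values for row A (subtraction set {4, 5, 7}):
g(0) = mex{} = 0
g(1) = mex{} = 0
g(2) = mex{} = 0
g(3) = mex{} = 0
g(4) = mex{0} = 1
g(5) = mex{0} = 1
g(6) = mex{0} = 1
g(7) = mex{0} = 1
g(8) = mex{0,1} = 2
g(9) = mex{0,1} = 2
So g(9) = 2.
Row B is a plain Nim row of size 19, so its Grundy value is 19.
Row C is a plain Nim row of size 7, so its Grundy value is 7.
By the Sprague-Grundy theorem, the Grundy value of a sum of independent games is the XOR of the component values.
Combined value = 2 XOR 19 XOR 7 = 22.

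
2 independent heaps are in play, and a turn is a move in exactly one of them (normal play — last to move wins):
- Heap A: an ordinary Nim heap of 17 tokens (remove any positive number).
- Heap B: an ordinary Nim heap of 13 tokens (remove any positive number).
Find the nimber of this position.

28

Heap A is a plain Nim heap of size 17, so its Grundy value is 17.
Heap B is a plain Nim heap of size 13, so its Grundy value is 13.
The value of a disjunctive sum is the nim-sum of the parts.
Combined value = 17 ⊕ 13 = 28.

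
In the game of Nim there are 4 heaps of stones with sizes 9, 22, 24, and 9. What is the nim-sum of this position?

14

Nim-sum: 9 ⊕ 22 ⊕ 24 ⊕ 9 = 14.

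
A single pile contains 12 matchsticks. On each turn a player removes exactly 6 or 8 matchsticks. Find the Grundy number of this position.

2

Grundy values for subtraction set {6, 8}:
k:     0  1  2  3  4  5  6  7  8  9 10 11 12
g(k):  0  0  0  0  0  0  1  1  1  1  1  1  2
So g(12) = 2.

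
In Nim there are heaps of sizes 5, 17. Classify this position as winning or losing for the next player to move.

Nim-sum: 5 ^ 17 = 20.
The nim-sum is 20 ≠ 0, so this is an N-position: the player to move can win.

Winning position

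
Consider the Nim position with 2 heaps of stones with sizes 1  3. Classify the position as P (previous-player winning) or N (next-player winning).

N-position

Nim-sum: 1 ⊕ 3 = 2.
The nim-sum is 2 ≠ 0, so this is an N-position: the player to move can win.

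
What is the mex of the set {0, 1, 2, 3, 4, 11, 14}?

The values 0, 1, 2, 3, 4 are all present; 5 is the first non-negative integer missing from the set.

5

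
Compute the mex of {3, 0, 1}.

The values 0, 1 are all present; 2 is the first non-negative integer missing from the set.

2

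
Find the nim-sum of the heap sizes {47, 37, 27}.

17

Nim-sum: 47 ^ 37 ^ 27 = 17.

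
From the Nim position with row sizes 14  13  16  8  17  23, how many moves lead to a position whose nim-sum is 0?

3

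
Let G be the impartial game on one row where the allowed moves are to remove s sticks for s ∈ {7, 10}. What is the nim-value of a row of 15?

2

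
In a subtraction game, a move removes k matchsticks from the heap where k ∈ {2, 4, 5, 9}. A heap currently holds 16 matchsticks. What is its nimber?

Compute g(0), g(1), … for moves {2, 4, 5, 9}:
k:     0  1  2  3  4  5  6  7  8  9 10 11 12 13 14 15 16
g(k):  0  0  1  1  2  2  3  0  0  1  1  2  2  3  0  0  1
So g(16) = 1.

1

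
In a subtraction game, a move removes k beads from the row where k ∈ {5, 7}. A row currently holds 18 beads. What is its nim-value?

Grundy values for subtraction set {5, 7}:
k:     0  1  2  3  4  5  6  7  8  9 10 11 12 13 14 15 16 17 18
g(k):  0  0  0  0  0  1  1  1  1  1  2  2  0  0  0  0  0  1  1
So g(18) = 1.

1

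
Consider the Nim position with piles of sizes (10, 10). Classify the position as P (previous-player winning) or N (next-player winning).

P-position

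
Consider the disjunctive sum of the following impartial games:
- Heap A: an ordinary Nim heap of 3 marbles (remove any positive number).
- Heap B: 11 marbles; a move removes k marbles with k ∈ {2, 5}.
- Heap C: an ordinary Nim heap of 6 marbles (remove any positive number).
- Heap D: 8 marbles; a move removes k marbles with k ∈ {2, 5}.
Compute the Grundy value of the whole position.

Heap A is a plain Nim heap of size 3, so its Grundy value is 3.
For heap B, compute g(0), g(1), … with moves {2, 5}:
k:     0  1  2  3  4  5  6  7  8  9 10 11
g(k):  0  0  1  1  0  2  1  0  0  1  1  0
So g(11) = 0.
Heap C is a plain Nim heap of size 6, so its Grundy value is 6.
Grundy values for heap D (subtraction set {2, 5}):
k:     0  1  2  3  4  5  6  7  8
g(k):  0  0  1  1  0  2  1  0  0
So g(8) = 0.
The value of a disjunctive sum is the nim-sum of the parts.
Combined value = 3 XOR 0 XOR 6 XOR 0 = 5.

5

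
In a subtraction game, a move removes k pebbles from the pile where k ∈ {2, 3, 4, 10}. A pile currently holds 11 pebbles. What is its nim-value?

2

Build the Grundy sequence with g(k) = mex{g(k−s) : s ∈ {2, 3, 4, 10}, s ≤ k}:
k:     0  1  2  3  4  5  6  7  8  9 10 11
g(k):  0  0  1  1  2  2  0  0  1  1  2  2
So g(11) = 2.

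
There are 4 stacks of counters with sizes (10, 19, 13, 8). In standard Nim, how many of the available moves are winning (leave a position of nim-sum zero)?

1

Nim-sum: 10 ^ 19 ^ 13 ^ 8 = 28.
The overall nim-sum is X = 28. A stack of size p has a winning move iff p XOR X < p (reduce it to p XOR X).
  10: 10 XOR 28 = 22 ≥ 10 — no move.
  19: 19 XOR 28 = 15 < 19 — winning move (to 15).
  13: 13 XOR 28 = 17 ≥ 13 — no move.
  8: 8 XOR 28 = 20 ≥ 8 — no move.
That gives 1 winning move.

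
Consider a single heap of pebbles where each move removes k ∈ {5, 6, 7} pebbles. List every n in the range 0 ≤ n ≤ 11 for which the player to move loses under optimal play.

0, 1, 2, 3, 4

Grundy values for subtraction set {5, 6, 7}:
k:     0  1  2  3  4  5  6  7  8  9 10 11
g(k):  0  0  0  0  0  1  1  1  1  1  2  2
The P-positions (g = 0) in 0..11 are 0, 1, 2, 3, 4.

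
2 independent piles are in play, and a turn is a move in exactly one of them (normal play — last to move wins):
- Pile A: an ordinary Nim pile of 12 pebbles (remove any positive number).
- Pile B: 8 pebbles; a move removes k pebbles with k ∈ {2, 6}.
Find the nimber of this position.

12

Pile A is a plain Nim pile of size 12, so its Grundy value is 12.
Grundy values for pile B (subtraction set {2, 6}):
g(0) = mex{} = 0
g(1) = mex{} = 0
g(2) = mex{0} = 1
g(3) = mex{0} = 1
g(4) = mex{1} = 0
g(5) = mex{1} = 0
g(6) = mex{0} = 1
g(7) = mex{0} = 1
g(8) = mex{1} = 0
So g(8) = 0.
By the Sprague-Grundy theorem, the Grundy value of a sum of independent games is the XOR of the component values.
Combined value = 12 ⊕ 0 = 12.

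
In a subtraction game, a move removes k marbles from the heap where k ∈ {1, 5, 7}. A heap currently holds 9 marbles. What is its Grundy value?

Grundy values for subtraction set {1, 5, 7}:
g(0) = mex{} = 0
g(1) = mex{0} = 1
g(2) = mex{1} = 0
g(3) = mex{0} = 1
g(4) = mex{1} = 0
g(5) = mex{0} = 1
g(6) = mex{1} = 0
g(7) = mex{0} = 1
g(8) = mex{1} = 0
g(9) = mex{0} = 1
So g(9) = 1.

1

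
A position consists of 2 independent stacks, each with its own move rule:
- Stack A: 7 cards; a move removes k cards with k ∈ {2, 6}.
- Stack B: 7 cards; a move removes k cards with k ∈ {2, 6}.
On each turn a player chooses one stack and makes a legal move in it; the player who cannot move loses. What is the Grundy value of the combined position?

Build the Grundy sequence for stack A with g(k) = mex{g(k−s) : s ∈ {2, 6}, s ≤ k}:
k:     0  1  2  3  4  5  6  7
g(k):  0  0  1  1  0  0  1  1
So g(7) = 1.
Grundy values for stack B (subtraction set {2, 6}):
k:     0  1  2  3  4  5  6  7
g(k):  0  0  1  1  0  0  1  1
So g(7) = 1.
The value of a disjunctive sum is the nim-sum of the parts.
Combined value = 1 ⊕ 1 = 0.

0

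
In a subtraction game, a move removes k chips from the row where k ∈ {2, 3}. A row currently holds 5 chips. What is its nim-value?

0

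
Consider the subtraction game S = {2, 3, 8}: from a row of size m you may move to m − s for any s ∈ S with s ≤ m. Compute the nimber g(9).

Build the Grundy sequence with g(k) = mex{g(k−s) : s ∈ {2, 3, 8}, s ≤ k}:
g(0) = mex{} = 0
g(1) = mex{} = 0
g(2) = mex{0} = 1
g(3) = mex{0} = 1
g(4) = mex{0,1} = 2
g(5) = mex{1} = 0
g(6) = mex{1,2} = 0
g(7) = mex{0,2} = 1
g(8) = mex{0} = 1
g(9) = mex{0,1} = 2
So g(9) = 2.

2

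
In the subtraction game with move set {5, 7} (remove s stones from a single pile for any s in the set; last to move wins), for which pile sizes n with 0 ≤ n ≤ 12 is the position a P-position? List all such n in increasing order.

0, 1, 2, 3, 4, 12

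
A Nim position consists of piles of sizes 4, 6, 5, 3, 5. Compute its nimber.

1

Compute the nim-sum pairwise:
4 XOR 6 = 2
2 XOR 5 = 7
7 XOR 3 = 4
4 XOR 5 = 1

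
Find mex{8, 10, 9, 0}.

0 is in the set but 1 is not, so the mex is 1.

1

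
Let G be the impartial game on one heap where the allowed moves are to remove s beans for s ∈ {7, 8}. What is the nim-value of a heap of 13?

Grundy values for subtraction set {7, 8}:
g(0) = mex{} = 0
g(1) = mex{} = 0
g(2) = mex{} = 0
g(3) = mex{} = 0
g(4) = mex{} = 0
g(5) = mex{} = 0
g(6) = mex{} = 0
g(7) = mex{0} = 1
g(8) = mex{0} = 1
g(9) = mex{0} = 1
g(10) = mex{0} = 1
g(11) = mex{0} = 1
g(12) = mex{0} = 1
g(13) = mex{0} = 1
So g(13) = 1.

1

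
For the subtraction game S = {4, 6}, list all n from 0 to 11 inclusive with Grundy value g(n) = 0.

0, 1, 2, 3, 10, 11

Build the Grundy sequence with g(k) = mex{g(k−s) : s ∈ {4, 6}, s ≤ k}:
k:     0  1  2  3  4  5  6  7  8  9 10 11
g(k):  0  0  0  0  1  1  1  1  2  2  0  0
The P-positions (g = 0) in 0..11 are 0, 1, 2, 3, 10, 11.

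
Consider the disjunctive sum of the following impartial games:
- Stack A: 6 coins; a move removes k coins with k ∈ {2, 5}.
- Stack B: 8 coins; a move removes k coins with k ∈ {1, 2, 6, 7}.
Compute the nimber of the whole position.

Build the Grundy sequence for stack A with g(k) = mex{g(k−s) : s ∈ {2, 5}, s ≤ k}:
k:     0  1  2  3  4  5  6
g(k):  0  0  1  1  0  2  1
So g(6) = 1.
For stack B, compute g(0), g(1), … with moves {1, 2, 6, 7}:
k:     0  1  2  3  4  5  6  7  8
g(k):  0  1  2  0  1  2  3  4  0
So g(8) = 0.
By the Sprague-Grundy theorem, the Grundy value of a sum of independent games is the XOR of the component values.
Combined value = 1 XOR 0 = 1.

1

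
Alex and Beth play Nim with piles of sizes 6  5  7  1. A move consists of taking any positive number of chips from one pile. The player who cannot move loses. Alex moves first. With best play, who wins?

Alex wins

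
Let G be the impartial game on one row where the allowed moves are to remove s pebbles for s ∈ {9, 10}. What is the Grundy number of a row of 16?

Build the Grundy sequence with g(k) = mex{g(k−s) : s ∈ {9, 10}, s ≤ k}:
k:     0  1  2  3  4  5  6  7  8  9 10 11 12 13 14 15 16
g(k):  0  0  0  0  0  0  0  0  0  1  1  1  1  1  1  1  1
So g(16) = 1.

1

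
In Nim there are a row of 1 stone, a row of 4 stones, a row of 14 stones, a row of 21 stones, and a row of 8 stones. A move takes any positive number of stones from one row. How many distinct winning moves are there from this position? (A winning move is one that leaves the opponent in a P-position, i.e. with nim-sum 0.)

1

Compute the nim-sum pairwise:
1 XOR 4 = 5
5 XOR 14 = 11
11 XOR 21 = 30
30 XOR 8 = 22
The overall nim-sum is X = 22. A row of size p has a winning move iff p XOR X < p (reduce it to p XOR X).
  1: 1 XOR 22 = 23 ≥ 1 — no move.
  4: 4 XOR 22 = 18 ≥ 4 — no move.
  14: 14 XOR 22 = 24 ≥ 14 — no move.
  21: 21 XOR 22 = 3 < 21 — winning move (to 3).
  8: 8 XOR 22 = 30 ≥ 8 — no move.
That gives 1 winning move.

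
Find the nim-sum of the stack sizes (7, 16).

23

Nim-sum: 7 XOR 16 = 23.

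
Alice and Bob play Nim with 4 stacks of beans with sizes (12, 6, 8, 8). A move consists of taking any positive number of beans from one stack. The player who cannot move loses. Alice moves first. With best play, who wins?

Compute the nim-sum pairwise:
12 ⊕ 6 = 10
10 ⊕ 8 = 2
2 ⊕ 8 = 10
The nim-sum is 10 ≠ 0, so this is an N-position: the player to move can win; Alice has a winning move.

Alice wins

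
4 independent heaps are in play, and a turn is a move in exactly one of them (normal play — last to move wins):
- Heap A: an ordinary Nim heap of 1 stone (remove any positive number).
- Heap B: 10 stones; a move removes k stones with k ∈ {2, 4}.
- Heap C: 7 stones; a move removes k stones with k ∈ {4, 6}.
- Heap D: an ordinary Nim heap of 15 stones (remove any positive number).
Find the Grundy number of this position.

Heap A is a plain Nim heap of size 1, so its Grundy value is 1.
For heap B, compute g(0), g(1), … with moves {2, 4}:
g(0) = mex{} = 0
g(1) = mex{} = 0
g(2) = mex{0} = 1
g(3) = mex{0} = 1
g(4) = mex{0,1} = 2
g(5) = mex{0,1} = 2
g(6) = mex{1,2} = 0
g(7) = mex{1,2} = 0
g(8) = mex{0,2} = 1
g(9) = mex{0,2} = 1
g(10) = mex{0,1} = 2
So g(10) = 2.
Grundy values for heap C (subtraction set {4, 6}):
g(0) = mex{} = 0
g(1) = mex{} = 0
g(2) = mex{} = 0
g(3) = mex{} = 0
g(4) = mex{0} = 1
g(5) = mex{0} = 1
g(6) = mex{0} = 1
g(7) = mex{0} = 1
So g(7) = 1.
Heap D is a plain Nim heap of size 15, so its Grundy value is 15.
The value of a disjunctive sum is the nim-sum of the parts.
Combined value = 1 XOR 2 XOR 1 XOR 15 = 13.

13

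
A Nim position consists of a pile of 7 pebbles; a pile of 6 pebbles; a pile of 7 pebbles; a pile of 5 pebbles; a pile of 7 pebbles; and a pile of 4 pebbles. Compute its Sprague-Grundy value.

In binary:
  111  (7)
  110  (6)
  111  (7)
  101  (5)
  111  (7)
  100  (4)
  ---
  000  (0)

0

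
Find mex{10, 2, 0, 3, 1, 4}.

5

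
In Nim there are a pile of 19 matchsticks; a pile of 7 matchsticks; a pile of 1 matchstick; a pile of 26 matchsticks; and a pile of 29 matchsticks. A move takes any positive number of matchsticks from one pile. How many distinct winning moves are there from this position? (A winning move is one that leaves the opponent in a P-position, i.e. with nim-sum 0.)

3

Nim-sum: 19 ⊕ 7 ⊕ 1 ⊕ 26 ⊕ 29 = 18.
The overall nim-sum is X = 18. A pile of size p has a winning move iff p XOR X < p (reduce it to p XOR X).
  19: 19 XOR 18 = 1 < 19 — winning move (to 1).
  7: 7 XOR 18 = 21 ≥ 7 — no move.
  1: 1 XOR 18 = 19 ≥ 1 — no move.
  26: 26 XOR 18 = 8 < 26 — winning move (to 8).
  29: 29 XOR 18 = 15 < 29 — winning move (to 15).
That gives 3 winning moves.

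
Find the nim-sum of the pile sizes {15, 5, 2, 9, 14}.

15

Write each in binary and XOR column by column:
  1111  (15)
  0101  (5)
  0010  (2)
  1001  (9)
  1110  (14)
  ----
  1111  (15)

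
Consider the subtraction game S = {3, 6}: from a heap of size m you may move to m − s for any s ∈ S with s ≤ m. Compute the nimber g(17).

Grundy values for subtraction set {3, 6}:
k:     0  1  2  3  4  5  6  7  8  9 10 11 12 13 14 15 16 17
g(k):  0  0  0  1  1  1  2  2  2  0  0  0  1  1  1  2  2  2
So g(17) = 2.

2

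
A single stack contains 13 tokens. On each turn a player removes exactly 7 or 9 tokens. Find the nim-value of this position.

1

Build the Grundy sequence with g(k) = mex{g(k−s) : s ∈ {7, 9}, s ≤ k}:
g(0) = mex{} = 0
g(1) = mex{} = 0
g(2) = mex{} = 0
g(3) = mex{} = 0
g(4) = mex{} = 0
g(5) = mex{} = 0
g(6) = mex{} = 0
g(7) = mex{0} = 1
g(8) = mex{0} = 1
g(9) = mex{0} = 1
g(10) = mex{0} = 1
g(11) = mex{0} = 1
g(12) = mex{0} = 1
g(13) = mex{0} = 1
So g(13) = 1.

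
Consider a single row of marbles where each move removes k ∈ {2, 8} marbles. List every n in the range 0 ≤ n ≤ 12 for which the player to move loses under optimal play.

0, 1, 4, 5, 10, 11

Compute g(0), g(1), … for moves {2, 8}:
k:     0  1  2  3  4  5  6  7  8  9 10 11 12
g(k):  0  0  1  1  0  0  1  1  2  2  0  0  1
The P-positions (g = 0) in 0..12 are 0, 1, 4, 5, 10, 11.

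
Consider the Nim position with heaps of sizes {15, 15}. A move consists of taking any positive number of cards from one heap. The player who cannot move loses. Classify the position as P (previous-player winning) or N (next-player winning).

Bitwise XOR of the heap sizes:
  1111  (15)
  1111  (15)
  ----
  0000  (0)
The nim-sum is 0, so this is a P-position: the player to move is in a losing position under optimal play.

P-position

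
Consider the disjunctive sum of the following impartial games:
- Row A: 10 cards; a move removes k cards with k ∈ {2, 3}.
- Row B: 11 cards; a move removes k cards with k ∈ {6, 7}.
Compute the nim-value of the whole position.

1

For row A, compute g(0), g(1), … with moves {2, 3}:
g(0) = mex{} = 0
g(1) = mex{} = 0
g(2) = mex{0} = 1
g(3) = mex{0} = 1
g(4) = mex{0,1} = 2
g(5) = mex{1} = 0
g(6) = mex{1,2} = 0
g(7) = mex{0,2} = 1
g(8) = mex{0} = 1
g(9) = mex{0,1} = 2
g(10) = mex{1} = 0
So g(10) = 0.
Grundy values for row B (subtraction set {6, 7}):
k:     0  1  2  3  4  5  6  7  8  9 10 11
g(k):  0  0  0  0  0  0  1  1  1  1  1  1
So g(11) = 1.
By the Sprague-Grundy theorem, the Grundy value of a sum of independent games is the XOR of the component values.
Combined value = 0 ⊕ 1 = 1.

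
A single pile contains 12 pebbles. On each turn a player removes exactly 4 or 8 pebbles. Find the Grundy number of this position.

0

Build the Grundy sequence with g(k) = mex{g(k−s) : s ∈ {4, 8}, s ≤ k}:
k:     0  1  2  3  4  5  6  7  8  9 10 11 12
g(k):  0  0  0  0  1  1  1  1  2  2  2  2  0
So g(12) = 0.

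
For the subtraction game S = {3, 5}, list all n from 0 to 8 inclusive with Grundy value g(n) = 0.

0, 1, 2, 8

Compute g(0), g(1), … for moves {3, 5}:
k:     0  1  2  3  4  5  6  7  8
g(k):  0  0  0  1  1  1  2  2  0
The P-positions (g = 0) in 0..8 are 0, 1, 2, 8.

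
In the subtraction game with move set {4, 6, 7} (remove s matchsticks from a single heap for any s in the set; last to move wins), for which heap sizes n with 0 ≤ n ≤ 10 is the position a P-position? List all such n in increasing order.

Compute g(0), g(1), … for moves {4, 6, 7}:
k:     0  1  2  3  4  5  6  7  8  9 10
g(k):  0  0  0  0  1  1  1  1  2  2  2
The P-positions (g = 0) in 0..10 are 0, 1, 2, 3.

0, 1, 2, 3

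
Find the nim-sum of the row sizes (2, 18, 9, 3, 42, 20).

Compute the nim-sum pairwise:
2 XOR 18 = 16
16 XOR 9 = 25
25 XOR 3 = 26
26 XOR 42 = 48
48 XOR 20 = 36

36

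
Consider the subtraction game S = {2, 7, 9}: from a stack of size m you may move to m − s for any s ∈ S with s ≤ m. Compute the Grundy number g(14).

3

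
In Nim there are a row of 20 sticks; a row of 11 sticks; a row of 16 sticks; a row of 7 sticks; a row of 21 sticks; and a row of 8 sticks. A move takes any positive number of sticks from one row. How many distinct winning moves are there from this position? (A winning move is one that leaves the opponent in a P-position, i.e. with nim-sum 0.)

In binary:
  10100  (20)
  01011  (11)
  10000  (16)
  00111  (7)
  10101  (21)
  01000  (8)
  -----
  10101  (21)
The overall nim-sum is X = 21. A row of size p has a winning move iff p XOR X < p (reduce it to p XOR X).
  20: 20 XOR 21 = 1 < 20 — winning move (to 1).
  11: 11 XOR 21 = 30 ≥ 11 — no move.
  16: 16 XOR 21 = 5 < 16 — winning move (to 5).
  7: 7 XOR 21 = 18 ≥ 7 — no move.
  21: 21 XOR 21 = 0 < 21 — winning move (to 0).
  8: 8 XOR 21 = 29 ≥ 8 — no move.
That gives 3 winning moves.

3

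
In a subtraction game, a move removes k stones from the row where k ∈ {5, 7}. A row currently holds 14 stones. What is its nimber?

0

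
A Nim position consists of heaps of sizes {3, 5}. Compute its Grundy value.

6

Nim-sum: 3 XOR 5 = 6.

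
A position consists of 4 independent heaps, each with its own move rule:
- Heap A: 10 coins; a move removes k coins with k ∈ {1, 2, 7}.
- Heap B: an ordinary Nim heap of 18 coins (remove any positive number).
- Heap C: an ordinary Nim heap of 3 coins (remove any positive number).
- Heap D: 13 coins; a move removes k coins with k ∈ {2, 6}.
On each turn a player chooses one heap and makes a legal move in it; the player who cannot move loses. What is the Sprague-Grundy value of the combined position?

16

For heap A, compute g(0), g(1), … with moves {1, 2, 7}:
g(0) = mex{} = 0
g(1) = mex{0} = 1
g(2) = mex{0,1} = 2
g(3) = mex{1,2} = 0
g(4) = mex{0,2} = 1
g(5) = mex{0,1} = 2
g(6) = mex{1,2} = 0
g(7) = mex{0,2} = 1
g(8) = mex{0,1} = 2
g(9) = mex{1,2} = 0
g(10) = mex{0,2} = 1
So g(10) = 1.
Heap B is a plain Nim heap of size 18, so its Grundy value is 18.
Heap C is a plain Nim heap of size 3, so its Grundy value is 3.
Build the Grundy sequence for heap D with g(k) = mex{g(k−s) : s ∈ {2, 6}, s ≤ k}:
g(0) = mex{} = 0
g(1) = mex{} = 0
g(2) = mex{0} = 1
g(3) = mex{0} = 1
g(4) = mex{1} = 0
g(5) = mex{1} = 0
g(6) = mex{0} = 1
g(7) = mex{0} = 1
g(8) = mex{1} = 0
g(9) = mex{1} = 0
g(10) = mex{0} = 1
g(11) = mex{0} = 1
g(12) = mex{1} = 0
g(13) = mex{1} = 0
So g(13) = 0.
The value of a disjunctive sum is the nim-sum of the parts.
Combined value = 1 XOR 18 XOR 3 XOR 0 = 16.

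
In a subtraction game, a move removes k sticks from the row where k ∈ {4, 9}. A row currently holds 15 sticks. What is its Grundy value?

0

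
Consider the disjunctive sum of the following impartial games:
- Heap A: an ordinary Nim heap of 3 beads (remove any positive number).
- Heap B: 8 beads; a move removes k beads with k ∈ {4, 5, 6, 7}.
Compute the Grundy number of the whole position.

1

Heap A is a plain Nim heap of size 3, so its Grundy value is 3.
Grundy values for heap B (subtraction set {4, 5, 6, 7}):
k:     0  1  2  3  4  5  6  7  8
g(k):  0  0  0  0  1  1  1  1  2
So g(8) = 2.
By the Sprague-Grundy theorem, the Grundy value of a sum of independent games is the XOR of the component values.
Combined value = 3 ⊕ 2 = 1.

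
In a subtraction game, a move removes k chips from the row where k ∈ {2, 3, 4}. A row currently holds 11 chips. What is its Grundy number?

2

Compute g(0), g(1), … for moves {2, 3, 4}:
g(0) = mex{} = 0
g(1) = mex{} = 0
g(2) = mex{0} = 1
g(3) = mex{0} = 1
g(4) = mex{0,1} = 2
g(5) = mex{0,1} = 2
g(6) = mex{1,2} = 0
g(7) = mex{1,2} = 0
g(8) = mex{0,2} = 1
g(9) = mex{0,2} = 1
g(10) = mex{0,1} = 2
g(11) = mex{0,1} = 2
So g(11) = 2.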